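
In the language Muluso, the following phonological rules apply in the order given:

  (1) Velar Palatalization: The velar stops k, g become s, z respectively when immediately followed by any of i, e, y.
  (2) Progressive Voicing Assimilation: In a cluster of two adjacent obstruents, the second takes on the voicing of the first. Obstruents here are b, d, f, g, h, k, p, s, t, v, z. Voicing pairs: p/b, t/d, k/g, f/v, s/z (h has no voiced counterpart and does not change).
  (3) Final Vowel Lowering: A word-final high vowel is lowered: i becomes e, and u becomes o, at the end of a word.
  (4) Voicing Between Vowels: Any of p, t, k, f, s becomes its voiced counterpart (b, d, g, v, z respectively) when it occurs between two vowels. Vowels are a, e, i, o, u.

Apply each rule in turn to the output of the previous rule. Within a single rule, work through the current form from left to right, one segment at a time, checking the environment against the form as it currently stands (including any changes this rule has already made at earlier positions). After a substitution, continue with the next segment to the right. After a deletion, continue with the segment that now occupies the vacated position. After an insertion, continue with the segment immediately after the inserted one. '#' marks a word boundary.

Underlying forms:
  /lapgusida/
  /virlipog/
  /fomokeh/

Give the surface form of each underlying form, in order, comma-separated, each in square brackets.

/lapgusida/:
  (1) Velar Palatalization: no change — [lapgusida]
  (2) Progressive Voicing Assimilation: [lapgusida] → [lapkusida]
  (3) Final Vowel Lowering: no change — [lapkusida]
  (4) Voicing Between Vowels: [lapkusida] → [lapkuzida]
/virlipog/:
  (1) Velar Palatalization: no change — [virlipog]
  (2) Progressive Voicing Assimilation: no change — [virlipog]
  (3) Final Vowel Lowering: no change — [virlipog]
  (4) Voicing Between Vowels: [virlipog] → [virlibog]
/fomokeh/:
  (1) Velar Palatalization: [fomokeh] → [fomoseh]
  (2) Progressive Voicing Assimilation: no change — [fomoseh]
  (3) Final Vowel Lowering: no change — [fomoseh]
  (4) Voicing Between Vowels: [fomoseh] → [fomozeh]

[lapkuzida], [virlibog], [fomozeh]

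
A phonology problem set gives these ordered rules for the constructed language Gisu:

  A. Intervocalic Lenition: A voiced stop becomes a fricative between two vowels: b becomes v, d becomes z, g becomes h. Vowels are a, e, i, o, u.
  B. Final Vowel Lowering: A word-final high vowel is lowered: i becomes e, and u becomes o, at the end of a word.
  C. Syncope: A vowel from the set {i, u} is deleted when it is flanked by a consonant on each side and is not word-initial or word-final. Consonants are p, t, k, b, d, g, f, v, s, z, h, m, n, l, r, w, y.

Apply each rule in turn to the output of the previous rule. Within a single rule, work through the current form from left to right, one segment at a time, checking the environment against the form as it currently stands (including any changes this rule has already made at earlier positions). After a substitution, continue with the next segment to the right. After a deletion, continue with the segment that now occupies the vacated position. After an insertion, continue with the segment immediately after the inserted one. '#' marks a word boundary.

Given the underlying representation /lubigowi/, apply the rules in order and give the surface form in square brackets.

[lvhowe]

A Intervocalic Lenition: [lubigowi] → [luvihowi]
B Final Vowel Lowering: [luvihowi] → [luvihowe]
C Syncope: [luvihowe] → [lvhowe]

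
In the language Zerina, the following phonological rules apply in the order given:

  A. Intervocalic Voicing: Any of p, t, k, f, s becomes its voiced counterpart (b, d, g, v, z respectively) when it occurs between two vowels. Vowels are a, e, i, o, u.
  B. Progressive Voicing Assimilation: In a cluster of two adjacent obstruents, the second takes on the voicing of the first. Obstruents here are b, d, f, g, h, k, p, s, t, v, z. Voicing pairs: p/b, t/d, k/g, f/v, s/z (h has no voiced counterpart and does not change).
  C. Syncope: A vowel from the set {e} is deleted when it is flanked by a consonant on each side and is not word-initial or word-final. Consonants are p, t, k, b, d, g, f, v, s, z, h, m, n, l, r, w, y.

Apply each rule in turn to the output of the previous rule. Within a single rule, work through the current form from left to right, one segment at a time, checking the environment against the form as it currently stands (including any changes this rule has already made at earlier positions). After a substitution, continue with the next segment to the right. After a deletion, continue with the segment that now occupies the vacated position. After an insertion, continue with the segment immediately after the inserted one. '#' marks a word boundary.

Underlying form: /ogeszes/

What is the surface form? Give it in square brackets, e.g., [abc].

A Intervocalic Voicing: no change — [ogeszes]
B Progressive Voicing Assimilation: [ogeszes] → [ogesses]
C Syncope: [ogesses] → [ogsss]

[ogsss]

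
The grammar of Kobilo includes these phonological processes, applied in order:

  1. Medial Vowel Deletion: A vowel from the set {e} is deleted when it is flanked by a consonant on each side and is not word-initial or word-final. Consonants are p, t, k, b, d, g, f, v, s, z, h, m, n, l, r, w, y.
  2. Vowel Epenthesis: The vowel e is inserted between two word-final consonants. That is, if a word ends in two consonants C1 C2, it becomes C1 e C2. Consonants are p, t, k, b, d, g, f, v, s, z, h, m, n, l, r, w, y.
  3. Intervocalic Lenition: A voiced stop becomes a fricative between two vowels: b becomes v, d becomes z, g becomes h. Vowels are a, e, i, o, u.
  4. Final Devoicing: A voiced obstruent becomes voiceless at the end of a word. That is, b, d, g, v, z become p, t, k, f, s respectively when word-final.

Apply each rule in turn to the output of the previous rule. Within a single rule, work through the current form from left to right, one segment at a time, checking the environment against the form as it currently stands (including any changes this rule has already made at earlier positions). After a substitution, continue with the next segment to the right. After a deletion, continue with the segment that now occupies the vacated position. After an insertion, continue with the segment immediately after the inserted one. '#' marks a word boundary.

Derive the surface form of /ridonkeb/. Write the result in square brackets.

1 Medial Vowel Deletion: [ridonkeb] → [ridonkb]
2 Vowel Epenthesis: [ridonkb] → [ridonkeb]
3 Intervocalic Lenition: [ridonkeb] → [rizonkeb]
4 Final Devoicing: [rizonkeb] → [rizonkep]

[rizonkep]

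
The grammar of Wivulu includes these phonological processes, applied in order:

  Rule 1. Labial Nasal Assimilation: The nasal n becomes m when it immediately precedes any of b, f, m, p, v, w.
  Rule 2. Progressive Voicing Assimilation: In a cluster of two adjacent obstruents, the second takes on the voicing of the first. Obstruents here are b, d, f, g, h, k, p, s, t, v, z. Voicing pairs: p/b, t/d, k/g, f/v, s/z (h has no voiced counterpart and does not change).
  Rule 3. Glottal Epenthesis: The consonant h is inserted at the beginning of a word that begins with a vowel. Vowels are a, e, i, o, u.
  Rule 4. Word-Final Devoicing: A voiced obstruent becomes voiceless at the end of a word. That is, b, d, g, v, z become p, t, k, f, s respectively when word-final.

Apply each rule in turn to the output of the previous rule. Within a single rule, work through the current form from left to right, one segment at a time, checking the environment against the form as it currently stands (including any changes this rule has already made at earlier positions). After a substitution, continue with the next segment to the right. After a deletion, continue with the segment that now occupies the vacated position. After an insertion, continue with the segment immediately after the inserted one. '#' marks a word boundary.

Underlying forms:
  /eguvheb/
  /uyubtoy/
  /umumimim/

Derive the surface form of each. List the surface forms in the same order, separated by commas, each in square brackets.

[heguvhep], [huyubdoy], [humumimim]

/eguvheb/:
  Rule 1 Labial Nasal Assimilation: no change — [eguvheb]
  Rule 2 Progressive Voicing Assimilation: no change — [eguvheb]
  Rule 3 Glottal Epenthesis: [eguvheb] → [heguvheb]
  Rule 4 Word-Final Devoicing: [heguvheb] → [heguvhep]
/uyubtoy/:
  Rule 1 Labial Nasal Assimilation: no change — [uyubtoy]
  Rule 2 Progressive Voicing Assimilation: [uyubtoy] → [uyubdoy]
  Rule 3 Glottal Epenthesis: [uyubdoy] → [huyubdoy]
  Rule 4 Word-Final Devoicing: no change — [huyubdoy]
/umumimim/:
  Rule 1 Labial Nasal Assimilation: no change — [umumimim]
  Rule 2 Progressive Voicing Assimilation: no change — [umumimim]
  Rule 3 Glottal Epenthesis: [umumimim] → [humumimim]
  Rule 4 Word-Final Devoicing: no change — [humumimim]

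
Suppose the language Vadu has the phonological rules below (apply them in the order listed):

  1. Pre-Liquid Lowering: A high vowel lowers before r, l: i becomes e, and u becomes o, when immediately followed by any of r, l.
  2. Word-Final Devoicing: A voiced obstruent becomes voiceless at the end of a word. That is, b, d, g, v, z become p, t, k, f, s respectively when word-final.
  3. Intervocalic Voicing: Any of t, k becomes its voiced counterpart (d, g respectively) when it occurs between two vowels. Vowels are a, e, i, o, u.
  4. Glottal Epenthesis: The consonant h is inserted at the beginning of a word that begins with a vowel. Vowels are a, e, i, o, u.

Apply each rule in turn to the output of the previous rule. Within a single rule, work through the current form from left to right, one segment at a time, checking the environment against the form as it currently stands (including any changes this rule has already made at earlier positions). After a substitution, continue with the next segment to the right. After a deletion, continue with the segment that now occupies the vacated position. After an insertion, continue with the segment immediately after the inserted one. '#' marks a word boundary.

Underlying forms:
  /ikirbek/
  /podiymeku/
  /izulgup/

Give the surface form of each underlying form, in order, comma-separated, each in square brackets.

/ikirbek/:
  1 Pre-Liquid Lowering: [ikirbek] → [ikerbek]
  2 Word-Final Devoicing: no change — [ikerbek]
  3 Intervocalic Voicing: [ikerbek] → [igerbek]
  4 Glottal Epenthesis: [igerbek] → [higerbek]
/podiymeku/:
  1 Pre-Liquid Lowering: no change — [podiymeku]
  2 Word-Final Devoicing: no change — [podiymeku]
  3 Intervocalic Voicing: [podiymeku] → [podiymegu]
  4 Glottal Epenthesis: no change — [podiymegu]
/izulgup/:
  1 Pre-Liquid Lowering: [izulgup] → [izolgup]
  2 Word-Final Devoicing: no change — [izolgup]
  3 Intervocalic Voicing: no change — [izolgup]
  4 Glottal Epenthesis: [izolgup] → [hizolgup]

[higerbek], [podiymegu], [hizolgup]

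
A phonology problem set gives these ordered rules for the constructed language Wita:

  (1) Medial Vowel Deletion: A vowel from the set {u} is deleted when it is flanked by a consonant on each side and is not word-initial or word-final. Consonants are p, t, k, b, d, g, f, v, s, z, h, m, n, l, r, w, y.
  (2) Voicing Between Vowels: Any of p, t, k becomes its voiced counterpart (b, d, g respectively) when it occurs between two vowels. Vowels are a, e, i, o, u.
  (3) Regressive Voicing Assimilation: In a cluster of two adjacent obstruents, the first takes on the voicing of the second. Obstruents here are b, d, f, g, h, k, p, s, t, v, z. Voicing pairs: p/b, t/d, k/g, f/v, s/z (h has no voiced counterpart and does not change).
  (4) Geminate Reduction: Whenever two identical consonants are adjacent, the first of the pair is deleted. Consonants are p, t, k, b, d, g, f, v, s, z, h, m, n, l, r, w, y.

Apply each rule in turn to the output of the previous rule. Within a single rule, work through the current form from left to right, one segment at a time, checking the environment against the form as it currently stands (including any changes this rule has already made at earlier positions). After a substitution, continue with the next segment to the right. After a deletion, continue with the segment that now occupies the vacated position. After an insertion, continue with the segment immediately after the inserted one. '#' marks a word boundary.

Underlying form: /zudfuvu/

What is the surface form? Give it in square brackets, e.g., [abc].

[ztvu]

(1) Medial Vowel Deletion: [zudfuvu] → [zdfvu]
(2) Voicing Between Vowels: no change — [zdfvu]
(3) Regressive Voicing Assimilation: [zdfvu] → [ztvvu]
(4) Geminate Reduction: [ztvvu] → [ztvu]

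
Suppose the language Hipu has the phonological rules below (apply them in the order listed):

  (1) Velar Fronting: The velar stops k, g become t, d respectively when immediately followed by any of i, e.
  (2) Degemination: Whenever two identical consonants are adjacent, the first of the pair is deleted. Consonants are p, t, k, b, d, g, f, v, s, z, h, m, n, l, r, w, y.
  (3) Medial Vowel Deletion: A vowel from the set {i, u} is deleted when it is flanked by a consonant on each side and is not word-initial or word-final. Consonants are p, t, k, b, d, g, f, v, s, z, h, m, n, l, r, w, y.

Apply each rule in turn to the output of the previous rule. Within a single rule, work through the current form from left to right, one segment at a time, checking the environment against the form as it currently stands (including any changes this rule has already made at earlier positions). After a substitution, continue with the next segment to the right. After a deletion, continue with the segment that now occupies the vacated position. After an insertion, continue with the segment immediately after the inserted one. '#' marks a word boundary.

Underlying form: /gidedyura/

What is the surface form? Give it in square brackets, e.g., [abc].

[ddedyra]

(1) Velar Fronting: [gidedyura] → [didedyura]
(2) Degemination: no change — [didedyura]
(3) Medial Vowel Deletion: [didedyura] → [ddedyra]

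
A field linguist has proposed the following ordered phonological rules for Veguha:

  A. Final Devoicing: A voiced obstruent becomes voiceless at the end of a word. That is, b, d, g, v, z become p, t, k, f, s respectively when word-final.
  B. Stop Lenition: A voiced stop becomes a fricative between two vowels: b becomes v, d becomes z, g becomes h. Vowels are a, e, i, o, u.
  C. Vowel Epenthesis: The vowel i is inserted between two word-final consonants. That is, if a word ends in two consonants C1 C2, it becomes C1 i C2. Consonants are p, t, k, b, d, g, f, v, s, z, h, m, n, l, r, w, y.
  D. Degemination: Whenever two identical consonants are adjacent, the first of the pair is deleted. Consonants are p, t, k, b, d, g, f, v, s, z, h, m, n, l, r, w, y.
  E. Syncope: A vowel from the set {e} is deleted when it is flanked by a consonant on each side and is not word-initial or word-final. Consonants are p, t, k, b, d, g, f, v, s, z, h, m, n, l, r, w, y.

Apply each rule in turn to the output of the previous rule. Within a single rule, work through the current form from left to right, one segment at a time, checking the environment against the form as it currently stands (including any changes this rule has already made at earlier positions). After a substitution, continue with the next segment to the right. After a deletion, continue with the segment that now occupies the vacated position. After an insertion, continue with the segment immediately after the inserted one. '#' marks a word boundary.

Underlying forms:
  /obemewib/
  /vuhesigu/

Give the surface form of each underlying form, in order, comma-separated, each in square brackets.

[ovmwip], [vuhsihu]

/obemewib/:
  A Final Devoicing: [obemewib] → [obemewip]
  B Stop Lenition: [obemewip] → [ovemewip]
  C Vowel Epenthesis: no change — [ovemewip]
  D Degemination: no change — [ovemewip]
  E Syncope: [ovemewip] → [ovmwip]
/vuhesigu/:
  A Final Devoicing: no change — [vuhesigu]
  B Stop Lenition: [vuhesigu] → [vuhesihu]
  C Vowel Epenthesis: no change — [vuhesihu]
  D Degemination: no change — [vuhesihu]
  E Syncope: [vuhesihu] → [vuhsihu]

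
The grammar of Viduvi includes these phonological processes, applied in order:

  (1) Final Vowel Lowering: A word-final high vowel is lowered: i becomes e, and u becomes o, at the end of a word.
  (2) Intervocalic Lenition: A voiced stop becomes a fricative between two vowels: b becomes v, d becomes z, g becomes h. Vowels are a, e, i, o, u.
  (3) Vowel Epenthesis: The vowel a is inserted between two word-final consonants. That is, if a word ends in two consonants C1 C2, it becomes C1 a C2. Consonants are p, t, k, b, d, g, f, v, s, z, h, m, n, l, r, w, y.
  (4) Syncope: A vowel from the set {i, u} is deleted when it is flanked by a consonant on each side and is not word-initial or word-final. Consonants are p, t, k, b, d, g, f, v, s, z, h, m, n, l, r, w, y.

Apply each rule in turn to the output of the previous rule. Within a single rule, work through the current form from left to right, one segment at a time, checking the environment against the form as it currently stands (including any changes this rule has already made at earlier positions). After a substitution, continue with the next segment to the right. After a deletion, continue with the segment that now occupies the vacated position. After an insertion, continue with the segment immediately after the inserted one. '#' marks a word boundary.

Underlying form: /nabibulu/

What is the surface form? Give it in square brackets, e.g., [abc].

[navvlo]

(1) Final Vowel Lowering: [nabibulu] → [nabibulo]
(2) Intervocalic Lenition: [nabibulo] → [navivulo]
(3) Vowel Epenthesis: no change — [navivulo]
(4) Syncope: [navivulo] → [navvlo]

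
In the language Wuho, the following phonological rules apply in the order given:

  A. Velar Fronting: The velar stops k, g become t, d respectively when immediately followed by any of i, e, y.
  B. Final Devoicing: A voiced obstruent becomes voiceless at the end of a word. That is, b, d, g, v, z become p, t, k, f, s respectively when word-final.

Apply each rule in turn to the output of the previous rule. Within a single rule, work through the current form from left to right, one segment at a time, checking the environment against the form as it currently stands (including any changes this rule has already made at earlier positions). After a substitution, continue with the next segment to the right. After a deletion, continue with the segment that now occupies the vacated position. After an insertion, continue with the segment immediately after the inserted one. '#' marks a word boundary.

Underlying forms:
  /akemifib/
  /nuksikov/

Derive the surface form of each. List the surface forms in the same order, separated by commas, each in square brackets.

[atemifip], [nuksikof]

/akemifib/:
  A Velar Fronting: [akemifib] → [atemifib]
  B Final Devoicing: [atemifib] → [atemifip]
/nuksikov/:
  A Velar Fronting: no change — [nuksikov]
  B Final Devoicing: [nuksikov] → [nuksikof]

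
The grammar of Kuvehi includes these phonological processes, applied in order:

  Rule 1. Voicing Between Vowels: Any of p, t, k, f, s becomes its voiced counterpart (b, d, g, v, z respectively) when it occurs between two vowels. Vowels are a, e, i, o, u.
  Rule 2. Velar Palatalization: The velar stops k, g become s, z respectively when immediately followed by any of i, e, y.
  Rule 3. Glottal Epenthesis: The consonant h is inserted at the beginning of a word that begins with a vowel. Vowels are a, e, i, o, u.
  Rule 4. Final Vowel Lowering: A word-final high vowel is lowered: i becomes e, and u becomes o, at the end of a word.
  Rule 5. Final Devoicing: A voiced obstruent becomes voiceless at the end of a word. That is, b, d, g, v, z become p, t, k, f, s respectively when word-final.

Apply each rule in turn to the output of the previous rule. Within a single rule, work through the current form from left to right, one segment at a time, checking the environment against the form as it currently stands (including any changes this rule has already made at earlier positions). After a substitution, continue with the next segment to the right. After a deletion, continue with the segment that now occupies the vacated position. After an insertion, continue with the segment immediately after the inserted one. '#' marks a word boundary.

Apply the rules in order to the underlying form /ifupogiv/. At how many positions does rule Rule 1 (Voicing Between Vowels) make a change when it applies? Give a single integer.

Rule 1 Voicing Between Vowels: [ifupogiv] → [ivubogiv]
Rule 2 Velar Palatalization: [ivubogiv] → [ivuboziv]
Rule 3 Glottal Epenthesis: [ivuboziv] → [hivuboziv]
Rule 4 Final Vowel Lowering: no change — [hivuboziv]
Rule 5 Final Devoicing: [hivuboziv] → [hivubozif]
Rule Rule 1 changed 2 position(s).

2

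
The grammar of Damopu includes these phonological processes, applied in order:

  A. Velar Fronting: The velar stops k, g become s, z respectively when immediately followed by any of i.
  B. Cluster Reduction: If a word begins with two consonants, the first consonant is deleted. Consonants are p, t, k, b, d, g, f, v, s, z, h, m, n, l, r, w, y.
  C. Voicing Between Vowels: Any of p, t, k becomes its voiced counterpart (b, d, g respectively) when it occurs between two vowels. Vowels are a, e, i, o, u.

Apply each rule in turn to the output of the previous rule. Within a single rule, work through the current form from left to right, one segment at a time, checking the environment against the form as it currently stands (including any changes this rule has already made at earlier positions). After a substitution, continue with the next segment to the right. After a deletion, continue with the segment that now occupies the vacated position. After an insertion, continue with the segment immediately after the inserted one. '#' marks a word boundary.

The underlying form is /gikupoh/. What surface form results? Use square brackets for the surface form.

[ziguboh]

A Velar Fronting: [gikupoh] → [zikupoh]
B Cluster Reduction: no change — [zikupoh]
C Voicing Between Vowels: [zikupoh] → [ziguboh]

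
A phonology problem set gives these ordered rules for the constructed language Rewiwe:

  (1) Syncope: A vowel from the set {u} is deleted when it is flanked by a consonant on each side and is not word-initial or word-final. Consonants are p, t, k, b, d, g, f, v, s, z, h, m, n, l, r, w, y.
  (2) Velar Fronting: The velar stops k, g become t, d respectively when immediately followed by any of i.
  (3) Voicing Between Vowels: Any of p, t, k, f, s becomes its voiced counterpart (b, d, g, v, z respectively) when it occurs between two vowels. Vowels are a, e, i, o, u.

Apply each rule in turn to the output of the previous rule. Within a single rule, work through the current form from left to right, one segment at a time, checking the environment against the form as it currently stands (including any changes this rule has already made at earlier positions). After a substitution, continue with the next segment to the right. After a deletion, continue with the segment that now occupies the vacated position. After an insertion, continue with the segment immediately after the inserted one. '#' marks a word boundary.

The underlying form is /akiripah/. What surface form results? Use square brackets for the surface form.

[adiribah]

(1) Syncope: no change — [akiripah]
(2) Velar Fronting: [akiripah] → [atiripah]
(3) Voicing Between Vowels: [atiripah] → [adiribah]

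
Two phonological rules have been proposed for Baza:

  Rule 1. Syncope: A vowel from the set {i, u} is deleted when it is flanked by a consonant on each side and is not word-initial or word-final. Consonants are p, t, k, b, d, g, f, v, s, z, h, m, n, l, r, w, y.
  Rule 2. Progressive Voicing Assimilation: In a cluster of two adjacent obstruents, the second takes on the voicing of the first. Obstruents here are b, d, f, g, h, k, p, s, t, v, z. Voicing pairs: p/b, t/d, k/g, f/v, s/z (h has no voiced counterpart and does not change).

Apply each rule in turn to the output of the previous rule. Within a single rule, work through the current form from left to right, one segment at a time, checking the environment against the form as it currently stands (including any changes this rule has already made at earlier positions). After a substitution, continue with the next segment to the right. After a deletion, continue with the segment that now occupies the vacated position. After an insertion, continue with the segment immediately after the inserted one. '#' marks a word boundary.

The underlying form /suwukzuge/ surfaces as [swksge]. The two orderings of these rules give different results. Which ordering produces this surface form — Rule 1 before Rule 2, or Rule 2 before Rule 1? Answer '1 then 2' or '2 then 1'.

2 then 1

Order 1 then 2:
  1 Syncope: [suwukzuge] → [swkzge]
  2 Progressive Voicing Assimilation: [swkzge] → [swkske]
  result: [swkske]
Order 2 then 1:
  2 Progressive Voicing Assimilation: [suwukzuge] → [suwuksuge]
  1 Syncope: [suwuksuge] → [swksge]
  result: [swksge]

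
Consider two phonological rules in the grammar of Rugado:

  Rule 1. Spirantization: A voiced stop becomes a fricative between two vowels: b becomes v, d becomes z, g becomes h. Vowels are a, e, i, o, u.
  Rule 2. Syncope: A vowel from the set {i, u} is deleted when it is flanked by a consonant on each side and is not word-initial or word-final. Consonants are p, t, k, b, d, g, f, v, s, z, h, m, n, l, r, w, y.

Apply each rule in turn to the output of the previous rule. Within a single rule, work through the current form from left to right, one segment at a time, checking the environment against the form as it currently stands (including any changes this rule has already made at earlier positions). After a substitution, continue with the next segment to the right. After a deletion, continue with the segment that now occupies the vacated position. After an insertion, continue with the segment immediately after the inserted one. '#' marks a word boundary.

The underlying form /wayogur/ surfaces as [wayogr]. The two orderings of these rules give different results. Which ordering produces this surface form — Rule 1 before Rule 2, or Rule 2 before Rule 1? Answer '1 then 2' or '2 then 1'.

2 then 1

Order 1 then 2:
  1 Spirantization: [wayogur] → [wayohur]
  2 Syncope: [wayohur] → [wayohr]
  result: [wayohr]
Order 2 then 1:
  2 Syncope: [wayogur] → [wayogr]
  1 Spirantization: no change — [wayogr]
  result: [wayogr]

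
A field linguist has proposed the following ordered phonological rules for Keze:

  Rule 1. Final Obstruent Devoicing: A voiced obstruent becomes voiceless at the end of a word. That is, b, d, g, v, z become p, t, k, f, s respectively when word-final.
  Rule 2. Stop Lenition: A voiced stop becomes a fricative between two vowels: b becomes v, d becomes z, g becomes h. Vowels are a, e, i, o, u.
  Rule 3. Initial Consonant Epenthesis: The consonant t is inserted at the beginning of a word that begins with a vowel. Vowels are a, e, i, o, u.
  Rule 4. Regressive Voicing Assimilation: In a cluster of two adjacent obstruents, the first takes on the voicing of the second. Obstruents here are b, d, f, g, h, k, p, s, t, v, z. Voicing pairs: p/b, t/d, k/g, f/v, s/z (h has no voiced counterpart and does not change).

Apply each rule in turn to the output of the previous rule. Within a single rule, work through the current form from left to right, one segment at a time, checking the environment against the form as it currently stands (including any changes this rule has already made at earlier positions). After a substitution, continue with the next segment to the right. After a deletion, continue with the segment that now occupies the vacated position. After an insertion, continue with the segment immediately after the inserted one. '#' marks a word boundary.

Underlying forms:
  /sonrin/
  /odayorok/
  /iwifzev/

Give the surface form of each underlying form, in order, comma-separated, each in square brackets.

/sonrin/:
  Rule 1 Final Obstruent Devoicing: no change — [sonrin]
  Rule 2 Stop Lenition: no change — [sonrin]
  Rule 3 Initial Consonant Epenthesis: no change — [sonrin]
  Rule 4 Regressive Voicing Assimilation: no change — [sonrin]
/odayorok/:
  Rule 1 Final Obstruent Devoicing: no change — [odayorok]
  Rule 2 Stop Lenition: [odayorok] → [ozayorok]
  Rule 3 Initial Consonant Epenthesis: [ozayorok] → [tozayorok]
  Rule 4 Regressive Voicing Assimilation: no change — [tozayorok]
/iwifzev/:
  Rule 1 Final Obstruent Devoicing: [iwifzev] → [iwifzef]
  Rule 2 Stop Lenition: no change — [iwifzef]
  Rule 3 Initial Consonant Epenthesis: [iwifzef] → [tiwifzef]
  Rule 4 Regressive Voicing Assimilation: [tiwifzef] → [tiwivzef]

[sonrin], [tozayorok], [tiwivzef]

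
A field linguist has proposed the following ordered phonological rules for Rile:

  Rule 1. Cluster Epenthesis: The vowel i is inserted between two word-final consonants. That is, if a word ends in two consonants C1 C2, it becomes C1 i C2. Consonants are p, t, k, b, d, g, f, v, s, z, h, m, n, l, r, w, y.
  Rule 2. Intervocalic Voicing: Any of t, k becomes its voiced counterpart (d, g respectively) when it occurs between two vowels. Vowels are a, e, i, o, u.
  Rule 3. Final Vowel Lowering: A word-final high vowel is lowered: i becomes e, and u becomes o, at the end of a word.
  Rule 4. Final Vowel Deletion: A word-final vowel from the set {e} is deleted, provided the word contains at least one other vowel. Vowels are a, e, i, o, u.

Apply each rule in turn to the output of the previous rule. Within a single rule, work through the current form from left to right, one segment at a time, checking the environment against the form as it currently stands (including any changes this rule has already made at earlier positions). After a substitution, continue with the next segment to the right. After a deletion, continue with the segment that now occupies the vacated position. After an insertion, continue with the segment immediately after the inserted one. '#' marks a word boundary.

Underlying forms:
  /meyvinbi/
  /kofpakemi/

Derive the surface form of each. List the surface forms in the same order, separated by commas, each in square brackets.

/meyvinbi/:
  Rule 1 Cluster Epenthesis: no change — [meyvinbi]
  Rule 2 Intervocalic Voicing: no change — [meyvinbi]
  Rule 3 Final Vowel Lowering: [meyvinbi] → [meyvinbe]
  Rule 4 Final Vowel Deletion: [meyvinbe] → [meyvinb]
/kofpakemi/:
  Rule 1 Cluster Epenthesis: no change — [kofpakemi]
  Rule 2 Intervocalic Voicing: [kofpakemi] → [kofpagemi]
  Rule 3 Final Vowel Lowering: [kofpagemi] → [kofpageme]
  Rule 4 Final Vowel Deletion: [kofpageme] → [kofpagem]

[meyvinb], [kofpagem]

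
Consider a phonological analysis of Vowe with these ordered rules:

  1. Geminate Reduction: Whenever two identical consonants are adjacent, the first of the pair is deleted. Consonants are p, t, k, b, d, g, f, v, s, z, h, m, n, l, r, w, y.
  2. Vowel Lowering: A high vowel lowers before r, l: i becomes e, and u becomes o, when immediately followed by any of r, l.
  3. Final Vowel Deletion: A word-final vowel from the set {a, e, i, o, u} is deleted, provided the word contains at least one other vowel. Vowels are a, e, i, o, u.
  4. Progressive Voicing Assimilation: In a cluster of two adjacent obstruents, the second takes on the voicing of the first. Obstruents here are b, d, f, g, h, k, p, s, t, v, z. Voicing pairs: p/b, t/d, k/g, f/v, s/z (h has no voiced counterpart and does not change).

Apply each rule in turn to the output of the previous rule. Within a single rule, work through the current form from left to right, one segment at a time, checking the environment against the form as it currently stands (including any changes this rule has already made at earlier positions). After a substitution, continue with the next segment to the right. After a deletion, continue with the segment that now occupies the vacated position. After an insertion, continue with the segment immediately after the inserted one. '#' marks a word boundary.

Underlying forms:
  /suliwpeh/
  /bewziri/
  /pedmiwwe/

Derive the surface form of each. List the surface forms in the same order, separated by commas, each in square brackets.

/suliwpeh/:
  1 Geminate Reduction: no change — [suliwpeh]
  2 Vowel Lowering: [suliwpeh] → [soliwpeh]
  3 Final Vowel Deletion: no change — [soliwpeh]
  4 Progressive Voicing Assimilation: no change — [soliwpeh]
/bewziri/:
  1 Geminate Reduction: no change — [bewziri]
  2 Vowel Lowering: [bewziri] → [bewzeri]
  3 Final Vowel Deletion: [bewzeri] → [bewzer]
  4 Progressive Voicing Assimilation: no change — [bewzer]
/pedmiwwe/:
  1 Geminate Reduction: [pedmiwwe] → [pedmiwe]
  2 Vowel Lowering: no change — [pedmiwe]
  3 Final Vowel Deletion: [pedmiwe] → [pedmiw]
  4 Progressive Voicing Assimilation: no change — [pedmiw]

[soliwpeh], [bewzer], [pedmiw]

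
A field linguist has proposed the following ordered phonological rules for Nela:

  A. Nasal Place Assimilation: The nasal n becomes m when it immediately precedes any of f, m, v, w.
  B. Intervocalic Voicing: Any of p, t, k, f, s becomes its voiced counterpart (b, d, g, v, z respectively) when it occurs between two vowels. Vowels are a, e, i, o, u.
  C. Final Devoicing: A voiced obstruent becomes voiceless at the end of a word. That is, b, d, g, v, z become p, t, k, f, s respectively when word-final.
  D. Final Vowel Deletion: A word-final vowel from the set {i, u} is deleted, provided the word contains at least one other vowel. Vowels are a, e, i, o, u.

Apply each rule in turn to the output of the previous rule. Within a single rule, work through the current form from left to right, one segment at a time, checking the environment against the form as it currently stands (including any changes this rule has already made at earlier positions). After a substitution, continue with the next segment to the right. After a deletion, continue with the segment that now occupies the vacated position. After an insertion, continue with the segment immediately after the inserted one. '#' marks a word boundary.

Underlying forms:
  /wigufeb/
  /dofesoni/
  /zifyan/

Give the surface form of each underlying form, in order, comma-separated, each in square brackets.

[wiguvep], [dovezon], [zifyan]

/wigufeb/:
  A Nasal Place Assimilation: no change — [wigufeb]
  B Intervocalic Voicing: [wigufeb] → [wiguveb]
  C Final Devoicing: [wiguveb] → [wiguvep]
  D Final Vowel Deletion: no change — [wiguvep]
/dofesoni/:
  A Nasal Place Assimilation: no change — [dofesoni]
  B Intervocalic Voicing: [dofesoni] → [dovezoni]
  C Final Devoicing: no change — [dovezoni]
  D Final Vowel Deletion: [dovezoni] → [dovezon]
/zifyan/:
  A Nasal Place Assimilation: no change — [zifyan]
  B Intervocalic Voicing: no change — [zifyan]
  C Final Devoicing: no change — [zifyan]
  D Final Vowel Deletion: no change — [zifyan]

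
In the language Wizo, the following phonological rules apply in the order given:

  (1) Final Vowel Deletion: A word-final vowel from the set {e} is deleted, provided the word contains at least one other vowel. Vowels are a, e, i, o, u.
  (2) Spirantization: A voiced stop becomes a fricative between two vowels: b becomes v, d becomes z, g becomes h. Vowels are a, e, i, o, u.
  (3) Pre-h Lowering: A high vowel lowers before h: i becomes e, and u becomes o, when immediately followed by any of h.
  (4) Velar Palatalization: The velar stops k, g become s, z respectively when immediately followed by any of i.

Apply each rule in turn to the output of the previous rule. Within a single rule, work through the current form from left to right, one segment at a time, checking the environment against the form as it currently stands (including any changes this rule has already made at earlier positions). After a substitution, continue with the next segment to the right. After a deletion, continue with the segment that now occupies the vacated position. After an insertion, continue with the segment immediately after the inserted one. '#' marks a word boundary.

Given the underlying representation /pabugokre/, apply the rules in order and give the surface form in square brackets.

[pavohokr]

(1) Final Vowel Deletion: [pabugokre] → [pabugokr]
(2) Spirantization: [pabugokr] → [pavuhokr]
(3) Pre-h Lowering: [pavuhokr] → [pavohokr]
(4) Velar Palatalization: no change — [pavohokr]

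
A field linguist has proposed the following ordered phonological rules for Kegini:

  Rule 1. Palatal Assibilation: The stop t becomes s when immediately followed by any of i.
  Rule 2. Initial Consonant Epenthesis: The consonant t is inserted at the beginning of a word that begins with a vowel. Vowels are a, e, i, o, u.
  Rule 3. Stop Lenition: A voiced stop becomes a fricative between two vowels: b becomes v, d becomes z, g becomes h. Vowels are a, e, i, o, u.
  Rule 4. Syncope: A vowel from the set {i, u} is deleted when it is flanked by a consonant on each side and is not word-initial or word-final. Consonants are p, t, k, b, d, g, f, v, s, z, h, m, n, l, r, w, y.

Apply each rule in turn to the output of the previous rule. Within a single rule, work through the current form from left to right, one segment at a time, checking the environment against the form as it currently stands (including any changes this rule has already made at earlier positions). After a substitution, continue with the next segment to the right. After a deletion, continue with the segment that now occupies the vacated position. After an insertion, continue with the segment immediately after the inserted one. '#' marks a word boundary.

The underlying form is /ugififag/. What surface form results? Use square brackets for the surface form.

Rule 1 Palatal Assibilation: no change — [ugififag]
Rule 2 Initial Consonant Epenthesis: [ugififag] → [tugififag]
Rule 3 Stop Lenition: [tugififag] → [tuhififag]
Rule 4 Syncope: [tuhififag] → [thffag]

[thffag]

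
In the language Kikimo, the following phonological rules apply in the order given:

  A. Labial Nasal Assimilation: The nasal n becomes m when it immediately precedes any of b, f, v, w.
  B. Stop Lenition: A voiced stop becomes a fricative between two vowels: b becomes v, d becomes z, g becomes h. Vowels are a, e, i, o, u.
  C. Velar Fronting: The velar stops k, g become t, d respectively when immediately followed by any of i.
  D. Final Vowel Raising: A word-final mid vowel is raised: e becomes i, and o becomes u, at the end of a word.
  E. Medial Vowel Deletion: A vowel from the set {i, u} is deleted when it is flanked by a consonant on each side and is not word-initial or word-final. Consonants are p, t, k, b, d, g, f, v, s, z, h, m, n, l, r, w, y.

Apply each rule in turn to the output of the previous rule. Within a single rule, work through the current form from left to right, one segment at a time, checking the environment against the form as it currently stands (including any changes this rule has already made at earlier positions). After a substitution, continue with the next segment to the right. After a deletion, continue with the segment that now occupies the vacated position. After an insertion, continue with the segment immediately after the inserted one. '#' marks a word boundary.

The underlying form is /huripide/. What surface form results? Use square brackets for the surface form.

A Labial Nasal Assimilation: no change — [huripide]
B Stop Lenition: [huripide] → [huripize]
C Velar Fronting: no change — [huripize]
D Final Vowel Raising: [huripize] → [huripizi]
E Medial Vowel Deletion: [huripizi] → [hrpzi]

[hrpzi]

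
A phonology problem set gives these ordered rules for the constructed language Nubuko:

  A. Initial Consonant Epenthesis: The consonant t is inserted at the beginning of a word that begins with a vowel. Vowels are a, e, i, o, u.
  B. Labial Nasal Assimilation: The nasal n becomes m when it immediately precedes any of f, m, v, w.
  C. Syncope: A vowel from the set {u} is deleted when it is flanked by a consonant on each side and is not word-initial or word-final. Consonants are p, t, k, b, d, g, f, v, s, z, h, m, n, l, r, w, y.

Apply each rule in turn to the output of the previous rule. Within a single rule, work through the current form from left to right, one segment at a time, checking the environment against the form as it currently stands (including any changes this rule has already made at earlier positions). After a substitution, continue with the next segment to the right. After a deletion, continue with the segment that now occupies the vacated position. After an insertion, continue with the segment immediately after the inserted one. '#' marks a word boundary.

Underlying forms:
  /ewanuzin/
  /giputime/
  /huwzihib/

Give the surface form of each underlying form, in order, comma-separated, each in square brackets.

[tewanzin], [giptime], [hwzihib]

/ewanuzin/:
  A Initial Consonant Epenthesis: [ewanuzin] → [tewanuzin]
  B Labial Nasal Assimilation: no change — [tewanuzin]
  C Syncope: [tewanuzin] → [tewanzin]
/giputime/:
  A Initial Consonant Epenthesis: no change — [giputime]
  B Labial Nasal Assimilation: no change — [giputime]
  C Syncope: [giputime] → [giptime]
/huwzihib/:
  A Initial Consonant Epenthesis: no change — [huwzihib]
  B Labial Nasal Assimilation: no change — [huwzihib]
  C Syncope: [huwzihib] → [hwzihib]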